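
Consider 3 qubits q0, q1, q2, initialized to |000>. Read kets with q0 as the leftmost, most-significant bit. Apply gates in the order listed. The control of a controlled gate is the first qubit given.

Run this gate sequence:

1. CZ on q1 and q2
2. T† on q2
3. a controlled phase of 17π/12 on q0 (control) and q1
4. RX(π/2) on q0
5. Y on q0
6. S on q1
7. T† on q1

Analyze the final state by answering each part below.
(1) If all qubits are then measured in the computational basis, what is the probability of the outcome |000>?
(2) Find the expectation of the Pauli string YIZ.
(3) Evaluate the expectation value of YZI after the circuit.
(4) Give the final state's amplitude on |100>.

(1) A full measurement returns |000> with probability 1/2.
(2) In the final state, YIZ has expectation -1.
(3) The expectation value of YZI is -1.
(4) The final state's coefficient on |100> equals sqrt(2)*I/2.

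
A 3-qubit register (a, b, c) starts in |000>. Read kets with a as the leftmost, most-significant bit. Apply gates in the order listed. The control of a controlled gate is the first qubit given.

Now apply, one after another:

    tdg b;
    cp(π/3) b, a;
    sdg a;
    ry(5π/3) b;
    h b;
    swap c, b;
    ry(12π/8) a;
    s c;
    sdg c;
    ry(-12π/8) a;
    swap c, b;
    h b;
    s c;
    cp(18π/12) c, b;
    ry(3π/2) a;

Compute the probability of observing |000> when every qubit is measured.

A full measurement returns |000> with probability 3/8.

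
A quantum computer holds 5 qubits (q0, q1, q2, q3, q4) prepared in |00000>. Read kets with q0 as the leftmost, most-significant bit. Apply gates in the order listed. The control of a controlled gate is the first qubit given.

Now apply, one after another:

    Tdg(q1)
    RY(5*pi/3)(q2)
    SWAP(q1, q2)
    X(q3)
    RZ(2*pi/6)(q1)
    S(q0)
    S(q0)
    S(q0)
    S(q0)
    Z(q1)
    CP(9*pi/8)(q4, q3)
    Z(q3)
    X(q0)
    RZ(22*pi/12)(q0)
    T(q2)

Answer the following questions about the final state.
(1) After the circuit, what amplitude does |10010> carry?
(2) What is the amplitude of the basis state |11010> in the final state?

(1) The final state's coefficient on |10010> equals sqrt(3)*exp(3*I*pi/4)/2. Key observation: gates 6-9 undo each other exactly, leaving only the rest of the circuit to track.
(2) The final state's coefficient on |11010> equals -exp(I*pi/12)/2.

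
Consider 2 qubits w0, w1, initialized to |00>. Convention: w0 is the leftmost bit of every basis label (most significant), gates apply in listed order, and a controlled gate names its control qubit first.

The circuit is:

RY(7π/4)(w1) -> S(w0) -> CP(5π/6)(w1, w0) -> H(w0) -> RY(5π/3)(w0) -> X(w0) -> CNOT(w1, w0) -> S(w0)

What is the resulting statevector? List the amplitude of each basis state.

The final amplitudes are (-sqrt(2) + sqrt(6))*sqrt(sqrt(2) + 2)/8 on |00>, sqrt(2 - sqrt(2))*(-sqrt(6) - sqrt(2))/8 on |01>, sqrt(2)*I*sqrt(sqrt(2) + 2)/8 + sqrt(6)*I*sqrt(sqrt(2) + 2)/8 on |10>, -sqrt(6)*I*sqrt(2 - sqrt(2))/8 + sqrt(2)*I*sqrt(2 - sqrt(2))/8 on |11>.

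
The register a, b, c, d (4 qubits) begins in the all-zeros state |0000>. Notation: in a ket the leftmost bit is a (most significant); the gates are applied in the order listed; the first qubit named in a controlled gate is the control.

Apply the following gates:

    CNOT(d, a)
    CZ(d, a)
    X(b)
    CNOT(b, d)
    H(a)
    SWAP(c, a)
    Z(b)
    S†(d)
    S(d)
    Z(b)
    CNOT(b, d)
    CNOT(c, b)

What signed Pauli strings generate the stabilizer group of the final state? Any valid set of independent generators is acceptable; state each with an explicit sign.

One valid set of independent stabilizer generators is +IXXI, +ZIII, -IZZI, +IIIZ (any independent generating set of the same group is equally correct).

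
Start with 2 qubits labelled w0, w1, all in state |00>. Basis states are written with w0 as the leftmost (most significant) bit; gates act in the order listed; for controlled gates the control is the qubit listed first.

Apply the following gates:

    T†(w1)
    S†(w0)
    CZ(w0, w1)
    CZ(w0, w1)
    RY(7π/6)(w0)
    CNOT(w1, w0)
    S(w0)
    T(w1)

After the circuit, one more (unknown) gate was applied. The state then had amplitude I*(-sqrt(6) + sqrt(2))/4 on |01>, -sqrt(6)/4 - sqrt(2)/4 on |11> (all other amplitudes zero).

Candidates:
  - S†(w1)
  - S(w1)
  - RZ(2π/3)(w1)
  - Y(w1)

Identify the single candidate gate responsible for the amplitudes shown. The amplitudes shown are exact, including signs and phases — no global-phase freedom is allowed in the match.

The unique candidate consistent with the amplitudes is Y(w1).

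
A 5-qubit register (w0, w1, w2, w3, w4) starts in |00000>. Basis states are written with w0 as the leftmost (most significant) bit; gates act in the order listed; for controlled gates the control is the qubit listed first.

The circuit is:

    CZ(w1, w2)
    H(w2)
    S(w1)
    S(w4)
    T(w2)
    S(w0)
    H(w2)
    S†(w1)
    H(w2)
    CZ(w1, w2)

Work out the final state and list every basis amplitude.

The final amplitudes are sqrt(2)/2 on |00000>, sqrt(2)*exp(I*pi/4)/2 on |00100>, and 0 on every other basis state.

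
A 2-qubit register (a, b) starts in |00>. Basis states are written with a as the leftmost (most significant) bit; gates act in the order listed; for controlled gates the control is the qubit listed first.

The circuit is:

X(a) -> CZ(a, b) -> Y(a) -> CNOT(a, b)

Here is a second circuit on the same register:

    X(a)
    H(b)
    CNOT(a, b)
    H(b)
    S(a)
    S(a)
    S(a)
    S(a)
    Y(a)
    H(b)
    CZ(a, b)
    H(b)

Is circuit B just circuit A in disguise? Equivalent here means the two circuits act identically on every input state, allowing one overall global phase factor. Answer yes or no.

Yes: on every input state the two circuits agree up to one overall phase factor.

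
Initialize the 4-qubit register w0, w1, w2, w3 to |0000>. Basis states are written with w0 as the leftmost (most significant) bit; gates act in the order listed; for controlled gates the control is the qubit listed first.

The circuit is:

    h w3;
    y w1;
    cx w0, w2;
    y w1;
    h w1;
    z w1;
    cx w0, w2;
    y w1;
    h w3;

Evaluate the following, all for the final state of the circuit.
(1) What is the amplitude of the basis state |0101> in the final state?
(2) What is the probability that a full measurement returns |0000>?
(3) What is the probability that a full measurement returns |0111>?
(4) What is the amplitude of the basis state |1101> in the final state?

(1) The amplitude on |0101> is 0.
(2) A full measurement returns |0000> with probability 1/2.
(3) Outcome |0111> occurs with probability 0.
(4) The amplitude on |1101> is 0.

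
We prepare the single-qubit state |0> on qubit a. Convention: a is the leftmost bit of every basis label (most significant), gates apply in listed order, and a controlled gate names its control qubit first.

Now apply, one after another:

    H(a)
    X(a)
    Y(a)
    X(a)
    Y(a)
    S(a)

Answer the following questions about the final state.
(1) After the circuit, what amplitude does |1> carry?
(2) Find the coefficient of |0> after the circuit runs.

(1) The amplitude on |1> is -sqrt(2)*I/2.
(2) The amplitude on |0> is -sqrt(2)/2.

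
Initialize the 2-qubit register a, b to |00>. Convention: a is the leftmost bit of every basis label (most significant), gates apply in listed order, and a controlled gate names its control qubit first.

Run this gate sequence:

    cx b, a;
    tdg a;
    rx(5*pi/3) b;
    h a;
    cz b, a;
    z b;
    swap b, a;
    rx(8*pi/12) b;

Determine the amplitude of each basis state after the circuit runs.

The resulting statevector has amplitude -sqrt(6)/8 + 3*sqrt(2)*I/8 on |00>, -sqrt(6)/8 + 3*sqrt(2)*I/8 on |01>, -sqrt(6)/8 + sqrt(2)*I/8 on |10>, sqrt(6)/8 - sqrt(2)*I/8 on |11>.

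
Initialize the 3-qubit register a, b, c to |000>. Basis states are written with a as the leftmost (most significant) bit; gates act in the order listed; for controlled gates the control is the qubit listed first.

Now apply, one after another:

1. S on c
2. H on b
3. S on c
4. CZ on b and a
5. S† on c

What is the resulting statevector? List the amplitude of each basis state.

The final amplitudes are sqrt(2)/2 on |000>, sqrt(2)/2 on |010>, and 0 on every other basis state.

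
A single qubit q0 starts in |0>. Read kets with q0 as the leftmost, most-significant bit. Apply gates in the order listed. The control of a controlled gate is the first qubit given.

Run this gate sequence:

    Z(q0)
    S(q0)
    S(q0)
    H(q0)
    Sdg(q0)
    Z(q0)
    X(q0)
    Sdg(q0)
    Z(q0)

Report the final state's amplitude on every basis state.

The final amplitudes are sqrt(2)*I/2 on |0>, sqrt(2)*I/2 on |1>.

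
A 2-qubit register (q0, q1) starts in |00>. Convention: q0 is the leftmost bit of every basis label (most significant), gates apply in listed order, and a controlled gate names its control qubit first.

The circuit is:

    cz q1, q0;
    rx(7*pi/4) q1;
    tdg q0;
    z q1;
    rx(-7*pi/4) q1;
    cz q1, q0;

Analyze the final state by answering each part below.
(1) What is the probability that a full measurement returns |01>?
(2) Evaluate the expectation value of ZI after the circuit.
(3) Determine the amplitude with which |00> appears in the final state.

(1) The probability of measuring |01> is 1/2.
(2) In the final state, ZI has expectation 1.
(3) The amplitude on |00> is sqrt(2)/2.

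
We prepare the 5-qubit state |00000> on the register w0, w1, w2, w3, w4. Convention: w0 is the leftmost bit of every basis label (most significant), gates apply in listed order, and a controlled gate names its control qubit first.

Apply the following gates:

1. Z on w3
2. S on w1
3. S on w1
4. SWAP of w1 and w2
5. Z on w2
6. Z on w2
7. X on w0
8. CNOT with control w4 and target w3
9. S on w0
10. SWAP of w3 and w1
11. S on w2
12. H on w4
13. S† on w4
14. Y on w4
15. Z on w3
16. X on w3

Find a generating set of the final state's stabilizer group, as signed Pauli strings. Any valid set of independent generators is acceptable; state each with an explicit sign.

The final state is stabilized by the group generated by -IIIIY, -ZIIII, +IZIII, +IIZII, -IIIZI; other independent generating sets are equally valid.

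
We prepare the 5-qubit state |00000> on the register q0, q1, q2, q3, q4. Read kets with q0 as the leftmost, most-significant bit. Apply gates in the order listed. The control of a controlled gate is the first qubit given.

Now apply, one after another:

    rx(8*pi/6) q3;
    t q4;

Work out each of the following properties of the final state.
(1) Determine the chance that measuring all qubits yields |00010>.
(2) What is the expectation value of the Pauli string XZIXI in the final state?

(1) Outcome |00010> occurs with probability 3/4.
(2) The expectation value of XZIXI is 0.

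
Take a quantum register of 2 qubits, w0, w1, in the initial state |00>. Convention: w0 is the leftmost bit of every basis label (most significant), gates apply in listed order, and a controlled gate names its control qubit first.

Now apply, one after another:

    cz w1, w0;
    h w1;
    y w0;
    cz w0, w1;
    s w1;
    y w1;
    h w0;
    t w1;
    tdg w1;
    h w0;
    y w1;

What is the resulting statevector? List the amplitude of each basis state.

The resulting statevector has amplitude 0 on |00>, 0 on |01>, sqrt(2)*I/2 on |10>, sqrt(2)/2 on |11>. Key observation: gates 6-11 undo each other exactly, leaving only the rest of the circuit to track.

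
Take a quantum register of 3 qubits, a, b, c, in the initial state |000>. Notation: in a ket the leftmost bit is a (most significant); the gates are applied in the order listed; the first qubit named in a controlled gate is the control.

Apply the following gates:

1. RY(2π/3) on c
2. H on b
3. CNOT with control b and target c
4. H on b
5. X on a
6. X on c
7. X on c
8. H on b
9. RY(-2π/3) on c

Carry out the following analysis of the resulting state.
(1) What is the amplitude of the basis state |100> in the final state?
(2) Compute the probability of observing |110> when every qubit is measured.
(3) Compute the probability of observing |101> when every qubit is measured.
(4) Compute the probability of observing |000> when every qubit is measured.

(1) |100> carries amplitude sqrt(2)/2 in the final state.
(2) A full measurement returns |110> with probability 3/8.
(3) The probability of measuring |101> is 0.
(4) Outcome |000> occurs with probability 0.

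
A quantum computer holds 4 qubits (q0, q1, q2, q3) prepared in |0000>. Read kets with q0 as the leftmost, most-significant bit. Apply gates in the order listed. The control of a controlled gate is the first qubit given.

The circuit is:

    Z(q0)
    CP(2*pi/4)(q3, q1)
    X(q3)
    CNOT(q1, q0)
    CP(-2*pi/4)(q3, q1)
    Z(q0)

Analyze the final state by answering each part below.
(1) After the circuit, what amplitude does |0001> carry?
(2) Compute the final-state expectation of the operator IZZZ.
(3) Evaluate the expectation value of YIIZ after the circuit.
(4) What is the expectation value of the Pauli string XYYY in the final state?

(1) |0001> carries amplitude 1 in the final state.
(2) The observable IZZZ averages to -1.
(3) The expectation value of YIIZ is 0.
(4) The observable XYYY averages to 0.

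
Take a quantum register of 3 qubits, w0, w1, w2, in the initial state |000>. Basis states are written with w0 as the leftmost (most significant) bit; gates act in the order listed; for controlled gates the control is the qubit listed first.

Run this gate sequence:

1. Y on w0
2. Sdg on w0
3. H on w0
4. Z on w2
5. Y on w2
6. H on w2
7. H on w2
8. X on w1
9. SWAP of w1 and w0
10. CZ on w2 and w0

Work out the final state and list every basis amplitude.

The final amplitudes are -sqrt(2)*I/2 on |101>, sqrt(2)*I/2 on |111>, and 0 on every other basis state. Key observation: the block from step 6 through step 7 cancels to the identity and can be dropped.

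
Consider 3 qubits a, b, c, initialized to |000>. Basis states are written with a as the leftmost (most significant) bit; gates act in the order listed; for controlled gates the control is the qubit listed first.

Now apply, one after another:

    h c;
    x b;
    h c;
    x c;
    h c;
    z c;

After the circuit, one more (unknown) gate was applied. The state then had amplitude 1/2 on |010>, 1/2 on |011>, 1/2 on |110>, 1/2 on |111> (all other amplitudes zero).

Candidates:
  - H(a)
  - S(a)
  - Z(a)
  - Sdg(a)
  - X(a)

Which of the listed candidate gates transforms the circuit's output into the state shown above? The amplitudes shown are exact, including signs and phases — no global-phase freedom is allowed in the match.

It was H(a) that produced the state shown. Key observation: gates 3-6 undo each other exactly, leaving only the rest of the circuit to track.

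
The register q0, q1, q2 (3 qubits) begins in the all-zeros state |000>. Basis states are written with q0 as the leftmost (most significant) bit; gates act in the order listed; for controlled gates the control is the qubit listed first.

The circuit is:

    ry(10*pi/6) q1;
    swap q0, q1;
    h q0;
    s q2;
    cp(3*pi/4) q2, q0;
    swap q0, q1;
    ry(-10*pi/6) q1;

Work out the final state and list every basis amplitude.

The resulting statevector has amplitude -sqrt(6)/4 + sqrt(2)/4 on |000>, sqrt(2)/4 + sqrt(6)/4 on |010>, and 0 on every other basis state.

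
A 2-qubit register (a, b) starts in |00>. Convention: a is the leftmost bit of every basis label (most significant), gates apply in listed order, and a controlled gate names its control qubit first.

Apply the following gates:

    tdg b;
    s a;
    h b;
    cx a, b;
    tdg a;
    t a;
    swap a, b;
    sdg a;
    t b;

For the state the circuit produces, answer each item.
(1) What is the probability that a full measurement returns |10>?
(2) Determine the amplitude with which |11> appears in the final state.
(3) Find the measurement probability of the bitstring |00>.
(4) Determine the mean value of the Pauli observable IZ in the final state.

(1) Outcome |10> occurs with probability 1/2.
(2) |11> carries amplitude 0 in the final state.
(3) The probability of measuring |00> is 1/2.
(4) The observable IZ averages to 1.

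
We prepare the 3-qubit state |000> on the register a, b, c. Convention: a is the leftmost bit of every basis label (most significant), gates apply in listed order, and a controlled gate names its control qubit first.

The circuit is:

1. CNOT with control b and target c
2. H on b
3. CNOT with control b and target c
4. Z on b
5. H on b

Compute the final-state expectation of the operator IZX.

The observable IZX averages to -1.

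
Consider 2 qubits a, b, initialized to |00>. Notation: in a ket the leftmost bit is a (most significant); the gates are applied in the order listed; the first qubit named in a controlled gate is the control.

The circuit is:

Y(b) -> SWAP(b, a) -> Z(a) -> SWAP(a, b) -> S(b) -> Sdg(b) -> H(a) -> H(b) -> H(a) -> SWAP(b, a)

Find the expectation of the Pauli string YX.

The expectation value of YX is 0.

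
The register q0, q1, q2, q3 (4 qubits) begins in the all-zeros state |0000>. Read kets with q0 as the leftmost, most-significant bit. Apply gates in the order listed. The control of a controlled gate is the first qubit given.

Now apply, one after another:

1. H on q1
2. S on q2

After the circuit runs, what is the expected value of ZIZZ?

The expectation value of ZIZZ is 1.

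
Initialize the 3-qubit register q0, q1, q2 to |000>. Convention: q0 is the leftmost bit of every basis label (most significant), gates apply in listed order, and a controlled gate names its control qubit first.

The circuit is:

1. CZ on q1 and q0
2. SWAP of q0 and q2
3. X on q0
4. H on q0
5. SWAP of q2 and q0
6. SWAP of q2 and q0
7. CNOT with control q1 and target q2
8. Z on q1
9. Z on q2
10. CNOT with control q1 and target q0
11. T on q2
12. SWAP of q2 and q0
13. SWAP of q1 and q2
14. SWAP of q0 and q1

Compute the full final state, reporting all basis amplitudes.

After the circuit, the state carries amplitude sqrt(2)/2 on |000>, -sqrt(2)/2 on |100>, and 0 on every other basis state.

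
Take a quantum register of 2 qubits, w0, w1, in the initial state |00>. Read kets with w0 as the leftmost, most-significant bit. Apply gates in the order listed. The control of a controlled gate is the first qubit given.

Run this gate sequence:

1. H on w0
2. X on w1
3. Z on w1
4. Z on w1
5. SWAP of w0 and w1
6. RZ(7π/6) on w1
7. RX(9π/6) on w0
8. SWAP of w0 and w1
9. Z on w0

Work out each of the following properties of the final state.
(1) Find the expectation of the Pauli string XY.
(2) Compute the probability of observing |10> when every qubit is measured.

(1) The observable XY averages to -sqrt(3)/2.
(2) Outcome |10> occurs with probability 1/4.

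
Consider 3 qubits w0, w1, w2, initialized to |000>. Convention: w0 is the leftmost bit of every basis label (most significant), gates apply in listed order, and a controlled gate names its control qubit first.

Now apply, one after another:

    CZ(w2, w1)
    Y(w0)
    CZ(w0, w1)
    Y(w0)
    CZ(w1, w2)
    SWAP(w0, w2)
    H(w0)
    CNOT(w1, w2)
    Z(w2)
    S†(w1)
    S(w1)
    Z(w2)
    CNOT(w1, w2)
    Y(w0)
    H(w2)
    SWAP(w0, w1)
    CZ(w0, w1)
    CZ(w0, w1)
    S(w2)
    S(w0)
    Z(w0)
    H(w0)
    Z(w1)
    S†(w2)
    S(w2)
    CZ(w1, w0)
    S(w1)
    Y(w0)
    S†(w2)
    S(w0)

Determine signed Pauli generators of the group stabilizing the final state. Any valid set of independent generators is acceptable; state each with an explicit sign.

One valid set of independent stabilizer generators is -YZI, -ZYI, +IIX (any independent generating set of the same group is equally correct). Key observation: the block from step 8 through step 13 cancels to the identity and can be dropped.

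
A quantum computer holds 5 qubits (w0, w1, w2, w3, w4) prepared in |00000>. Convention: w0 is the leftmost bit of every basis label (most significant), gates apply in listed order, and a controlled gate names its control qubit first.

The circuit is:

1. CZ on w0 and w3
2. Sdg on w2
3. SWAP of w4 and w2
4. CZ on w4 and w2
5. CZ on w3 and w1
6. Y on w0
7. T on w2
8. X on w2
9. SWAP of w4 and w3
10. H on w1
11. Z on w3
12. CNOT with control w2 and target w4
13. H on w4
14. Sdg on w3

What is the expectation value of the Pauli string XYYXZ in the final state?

The expectation value of XYYXZ is 0.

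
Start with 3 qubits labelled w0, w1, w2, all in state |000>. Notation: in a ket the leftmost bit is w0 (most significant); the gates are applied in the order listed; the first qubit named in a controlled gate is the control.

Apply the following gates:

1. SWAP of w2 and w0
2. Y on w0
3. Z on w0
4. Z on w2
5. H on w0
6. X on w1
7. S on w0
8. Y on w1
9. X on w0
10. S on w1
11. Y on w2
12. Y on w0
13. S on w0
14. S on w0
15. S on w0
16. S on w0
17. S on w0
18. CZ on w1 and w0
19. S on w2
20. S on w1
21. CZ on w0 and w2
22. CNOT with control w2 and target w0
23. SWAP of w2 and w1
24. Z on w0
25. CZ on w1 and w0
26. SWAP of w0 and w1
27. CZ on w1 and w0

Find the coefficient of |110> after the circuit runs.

|110> carries amplitude sqrt(2)*I/2 in the final state. Key observation: steps 13-16 multiply out to the identity, so the circuit reduces to the remaining gates.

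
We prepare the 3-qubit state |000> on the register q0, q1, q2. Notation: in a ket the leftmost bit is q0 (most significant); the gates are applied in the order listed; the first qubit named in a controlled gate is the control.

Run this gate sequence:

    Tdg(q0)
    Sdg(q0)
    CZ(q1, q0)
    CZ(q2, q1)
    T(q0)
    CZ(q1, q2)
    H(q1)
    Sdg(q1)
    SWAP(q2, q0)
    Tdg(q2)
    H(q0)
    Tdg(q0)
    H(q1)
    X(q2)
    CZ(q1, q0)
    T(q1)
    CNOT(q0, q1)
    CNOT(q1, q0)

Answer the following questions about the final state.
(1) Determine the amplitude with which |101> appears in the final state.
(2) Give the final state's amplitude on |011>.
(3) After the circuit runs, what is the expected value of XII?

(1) The amplitude on |101> is sqrt(2)*(-1 - I)/4.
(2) |011> carries amplitude sqrt(2)*(-1 + I)*exp(3*I*pi/4)/4 in the final state.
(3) The expectation value of XII is -1/2.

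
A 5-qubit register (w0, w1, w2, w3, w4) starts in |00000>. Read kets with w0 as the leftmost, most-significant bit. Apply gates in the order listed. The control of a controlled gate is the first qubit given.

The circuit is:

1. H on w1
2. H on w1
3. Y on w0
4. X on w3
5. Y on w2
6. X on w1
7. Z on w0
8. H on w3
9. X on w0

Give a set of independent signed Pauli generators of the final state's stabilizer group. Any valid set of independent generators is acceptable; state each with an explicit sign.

The final state is stabilized by the group generated by -IIIXI, +ZIIII, -IZIII, -IIZII, +IIIIZ; other independent generating sets are equally valid.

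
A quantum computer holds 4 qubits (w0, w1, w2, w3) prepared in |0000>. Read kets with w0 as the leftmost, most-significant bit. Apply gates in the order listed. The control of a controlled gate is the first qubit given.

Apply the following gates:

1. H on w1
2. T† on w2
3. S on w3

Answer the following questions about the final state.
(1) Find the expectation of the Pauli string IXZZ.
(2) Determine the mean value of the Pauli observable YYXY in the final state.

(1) The observable IXZZ averages to 1.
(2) In the final state, YYXY has expectation 0.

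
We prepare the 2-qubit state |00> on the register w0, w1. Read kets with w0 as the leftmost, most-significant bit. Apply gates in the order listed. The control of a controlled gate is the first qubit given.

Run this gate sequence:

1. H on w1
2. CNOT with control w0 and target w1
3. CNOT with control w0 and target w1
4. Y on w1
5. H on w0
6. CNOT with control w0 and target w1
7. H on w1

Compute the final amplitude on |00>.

|00> carries amplitude 0 in the final state.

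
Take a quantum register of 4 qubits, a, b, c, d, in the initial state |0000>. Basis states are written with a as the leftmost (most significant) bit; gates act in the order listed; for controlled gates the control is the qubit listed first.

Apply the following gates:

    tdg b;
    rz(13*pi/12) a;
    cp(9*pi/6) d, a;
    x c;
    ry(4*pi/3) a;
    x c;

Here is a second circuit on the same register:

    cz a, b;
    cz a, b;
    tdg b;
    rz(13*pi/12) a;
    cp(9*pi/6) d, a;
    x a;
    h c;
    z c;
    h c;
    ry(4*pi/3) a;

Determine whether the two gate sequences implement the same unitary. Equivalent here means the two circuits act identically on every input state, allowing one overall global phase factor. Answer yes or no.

No, they are not equivalent — no single phase factor reconciles the two unitaries.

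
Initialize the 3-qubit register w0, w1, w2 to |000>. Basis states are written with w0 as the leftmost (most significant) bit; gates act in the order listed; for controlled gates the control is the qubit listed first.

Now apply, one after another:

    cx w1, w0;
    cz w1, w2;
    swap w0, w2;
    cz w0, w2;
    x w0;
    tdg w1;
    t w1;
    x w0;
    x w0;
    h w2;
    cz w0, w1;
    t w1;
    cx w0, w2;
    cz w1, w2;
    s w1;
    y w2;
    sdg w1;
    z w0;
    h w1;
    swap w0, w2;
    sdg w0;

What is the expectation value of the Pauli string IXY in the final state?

In the final state, IXY has expectation 0. Key observation: the block from step 8 through step 9 cancels to the identity and can be dropped.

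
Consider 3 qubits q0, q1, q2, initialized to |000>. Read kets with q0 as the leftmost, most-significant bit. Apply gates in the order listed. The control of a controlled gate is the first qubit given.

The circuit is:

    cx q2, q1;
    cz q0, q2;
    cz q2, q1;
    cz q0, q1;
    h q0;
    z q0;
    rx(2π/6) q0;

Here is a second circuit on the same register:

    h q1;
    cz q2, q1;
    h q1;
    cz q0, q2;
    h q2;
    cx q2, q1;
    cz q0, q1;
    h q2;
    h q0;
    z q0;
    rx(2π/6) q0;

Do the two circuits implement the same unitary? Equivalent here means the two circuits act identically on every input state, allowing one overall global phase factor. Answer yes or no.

No, they are not equivalent — no single phase factor reconciles the two unitaries.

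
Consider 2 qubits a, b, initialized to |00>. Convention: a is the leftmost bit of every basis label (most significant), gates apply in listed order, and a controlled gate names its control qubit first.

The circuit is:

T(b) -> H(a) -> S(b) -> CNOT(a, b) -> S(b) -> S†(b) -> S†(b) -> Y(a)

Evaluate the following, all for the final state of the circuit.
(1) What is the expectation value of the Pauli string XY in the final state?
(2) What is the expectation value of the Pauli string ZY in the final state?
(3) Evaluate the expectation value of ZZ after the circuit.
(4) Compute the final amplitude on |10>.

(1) The expectation value of XY is 1.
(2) The expectation value of ZY is 0.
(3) In the final state, ZZ has expectation -1.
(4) The final state's coefficient on |10> equals sqrt(2)*I/2.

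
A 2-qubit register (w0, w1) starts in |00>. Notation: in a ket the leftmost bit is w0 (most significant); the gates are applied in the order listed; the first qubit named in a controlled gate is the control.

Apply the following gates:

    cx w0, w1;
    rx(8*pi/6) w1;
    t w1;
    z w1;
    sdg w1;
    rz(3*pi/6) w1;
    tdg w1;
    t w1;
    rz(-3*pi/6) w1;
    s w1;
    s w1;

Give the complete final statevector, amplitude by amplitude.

The resulting statevector has amplitude -1/2 on |00>, -sqrt(3)*exp(I*pi/4)/2 on |01>, 0 on |10>, 0 on |11>. Key observation: steps 5-10 multiply out to the identity, so the circuit reduces to the remaining gates.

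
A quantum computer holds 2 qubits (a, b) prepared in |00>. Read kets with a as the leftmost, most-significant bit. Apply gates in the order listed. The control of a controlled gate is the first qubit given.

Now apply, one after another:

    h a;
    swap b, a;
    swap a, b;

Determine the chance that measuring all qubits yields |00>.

Outcome |00> occurs with probability 1/2.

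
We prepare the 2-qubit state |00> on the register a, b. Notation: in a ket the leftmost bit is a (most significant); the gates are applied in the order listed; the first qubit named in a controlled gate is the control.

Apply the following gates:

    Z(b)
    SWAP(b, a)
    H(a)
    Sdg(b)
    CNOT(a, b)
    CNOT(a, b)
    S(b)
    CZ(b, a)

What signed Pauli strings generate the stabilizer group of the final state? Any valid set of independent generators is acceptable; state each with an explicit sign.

The final state is stabilized by the group generated by +XI, +IZ; other independent generating sets are equally valid.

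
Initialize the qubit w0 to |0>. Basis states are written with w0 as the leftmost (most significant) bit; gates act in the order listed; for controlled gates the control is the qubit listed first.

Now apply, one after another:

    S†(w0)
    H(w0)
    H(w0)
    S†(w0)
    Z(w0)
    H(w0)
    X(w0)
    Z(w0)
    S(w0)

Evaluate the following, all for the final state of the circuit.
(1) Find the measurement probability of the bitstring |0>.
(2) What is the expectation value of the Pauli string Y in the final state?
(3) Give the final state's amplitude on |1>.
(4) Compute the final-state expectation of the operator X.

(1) The probability of measuring |0> is 1/2.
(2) In the final state, Y has expectation -1.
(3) The amplitude on |1> is -sqrt(2)*I/2.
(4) In the final state, X has expectation 0.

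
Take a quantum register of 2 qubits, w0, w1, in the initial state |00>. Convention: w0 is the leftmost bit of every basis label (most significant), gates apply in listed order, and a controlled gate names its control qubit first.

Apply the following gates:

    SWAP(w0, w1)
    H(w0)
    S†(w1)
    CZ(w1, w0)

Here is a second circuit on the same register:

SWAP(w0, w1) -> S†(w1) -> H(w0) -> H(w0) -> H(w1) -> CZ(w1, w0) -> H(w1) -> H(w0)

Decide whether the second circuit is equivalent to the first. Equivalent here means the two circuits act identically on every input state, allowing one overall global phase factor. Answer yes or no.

No, they are not equivalent — no single phase factor reconciles the two unitaries.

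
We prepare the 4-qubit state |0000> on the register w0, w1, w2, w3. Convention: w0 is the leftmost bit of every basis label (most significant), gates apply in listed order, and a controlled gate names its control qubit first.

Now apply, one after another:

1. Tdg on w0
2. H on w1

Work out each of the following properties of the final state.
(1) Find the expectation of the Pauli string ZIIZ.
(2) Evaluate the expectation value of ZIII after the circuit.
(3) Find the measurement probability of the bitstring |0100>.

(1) In the final state, ZIIZ has expectation 1.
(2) The observable ZIII averages to 1.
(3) Outcome |0100> occurs with probability 1/2.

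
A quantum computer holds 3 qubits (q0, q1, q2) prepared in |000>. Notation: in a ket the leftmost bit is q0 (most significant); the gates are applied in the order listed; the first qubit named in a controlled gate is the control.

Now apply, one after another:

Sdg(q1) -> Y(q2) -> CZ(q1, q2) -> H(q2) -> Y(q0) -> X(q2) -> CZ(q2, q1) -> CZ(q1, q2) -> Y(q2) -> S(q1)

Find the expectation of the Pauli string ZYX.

The observable ZYX averages to 0.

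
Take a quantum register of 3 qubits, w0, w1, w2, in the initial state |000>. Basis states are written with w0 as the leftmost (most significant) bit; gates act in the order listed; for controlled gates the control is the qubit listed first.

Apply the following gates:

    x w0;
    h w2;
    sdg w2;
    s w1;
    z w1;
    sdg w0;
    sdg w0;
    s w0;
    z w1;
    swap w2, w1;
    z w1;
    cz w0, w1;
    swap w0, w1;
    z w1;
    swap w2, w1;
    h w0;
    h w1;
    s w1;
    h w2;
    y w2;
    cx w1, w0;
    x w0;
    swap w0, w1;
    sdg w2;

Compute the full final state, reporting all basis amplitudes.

After the circuit, the state carries amplitude -1/4 - I/4 on |000>, -1/4 + I/4 on |001>, -1/4 + I/4 on |010>, 1/4 + I/4 on |011>, -1/4 - I/4 on |100>, -1/4 + I/4 on |101>, 1/4 - I/4 on |110>, -1/4 - I/4 on |111>.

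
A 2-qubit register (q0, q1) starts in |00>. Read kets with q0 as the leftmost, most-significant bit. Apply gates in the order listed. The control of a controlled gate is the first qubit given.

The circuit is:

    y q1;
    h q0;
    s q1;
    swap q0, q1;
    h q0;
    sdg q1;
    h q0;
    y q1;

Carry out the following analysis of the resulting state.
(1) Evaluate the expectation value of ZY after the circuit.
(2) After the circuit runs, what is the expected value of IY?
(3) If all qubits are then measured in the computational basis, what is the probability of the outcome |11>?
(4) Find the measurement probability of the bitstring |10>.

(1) The observable ZY averages to 1.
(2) In the final state, IY has expectation -1.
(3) Outcome |11> occurs with probability 1/2.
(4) The probability of measuring |10> is 1/2.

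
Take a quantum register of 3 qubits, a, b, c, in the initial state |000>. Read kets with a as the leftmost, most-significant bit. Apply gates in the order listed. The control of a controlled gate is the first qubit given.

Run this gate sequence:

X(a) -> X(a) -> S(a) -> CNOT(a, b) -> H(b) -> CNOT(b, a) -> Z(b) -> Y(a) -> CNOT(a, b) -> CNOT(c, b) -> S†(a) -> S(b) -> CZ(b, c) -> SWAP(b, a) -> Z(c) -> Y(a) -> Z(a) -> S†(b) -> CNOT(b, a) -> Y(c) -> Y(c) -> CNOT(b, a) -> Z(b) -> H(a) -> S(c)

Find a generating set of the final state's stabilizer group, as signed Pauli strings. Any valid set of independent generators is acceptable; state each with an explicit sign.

One valid set of independent stabilizer generators is +XII, +IXI, +IIZ (any independent generating set of the same group is equally correct).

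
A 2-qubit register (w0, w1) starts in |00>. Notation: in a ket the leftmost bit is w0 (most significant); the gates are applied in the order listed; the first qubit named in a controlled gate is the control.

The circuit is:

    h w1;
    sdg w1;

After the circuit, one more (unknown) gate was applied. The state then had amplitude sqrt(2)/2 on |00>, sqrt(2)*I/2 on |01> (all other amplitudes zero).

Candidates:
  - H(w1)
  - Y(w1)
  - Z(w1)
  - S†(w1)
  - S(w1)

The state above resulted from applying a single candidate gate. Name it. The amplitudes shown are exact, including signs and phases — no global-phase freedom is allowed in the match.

It was Z(w1) that produced the state shown.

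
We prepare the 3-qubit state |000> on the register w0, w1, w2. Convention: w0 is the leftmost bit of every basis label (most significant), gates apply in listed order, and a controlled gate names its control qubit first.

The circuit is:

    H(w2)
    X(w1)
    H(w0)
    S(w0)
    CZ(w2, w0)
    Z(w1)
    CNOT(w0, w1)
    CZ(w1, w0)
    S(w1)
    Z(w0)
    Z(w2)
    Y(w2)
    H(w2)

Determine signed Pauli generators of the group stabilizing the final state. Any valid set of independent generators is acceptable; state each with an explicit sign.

The stabilizer group can be generated by +XXX, +ZIZ, -IZZ, among other valid generating sets.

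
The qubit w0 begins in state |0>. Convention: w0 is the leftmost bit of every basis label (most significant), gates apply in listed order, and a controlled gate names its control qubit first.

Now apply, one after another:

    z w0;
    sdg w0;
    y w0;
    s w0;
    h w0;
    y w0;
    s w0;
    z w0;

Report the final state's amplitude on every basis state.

The final amplitudes are -sqrt(2)*I/2 on |0>, -sqrt(2)/2 on |1>.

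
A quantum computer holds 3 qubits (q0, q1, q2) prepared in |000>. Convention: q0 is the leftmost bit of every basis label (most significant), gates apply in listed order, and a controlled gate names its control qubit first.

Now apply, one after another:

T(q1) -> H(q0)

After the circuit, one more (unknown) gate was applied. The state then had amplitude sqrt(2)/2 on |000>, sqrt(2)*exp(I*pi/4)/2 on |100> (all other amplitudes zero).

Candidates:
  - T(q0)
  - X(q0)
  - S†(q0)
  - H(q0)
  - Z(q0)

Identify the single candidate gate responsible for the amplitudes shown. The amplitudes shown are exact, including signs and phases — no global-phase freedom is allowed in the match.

The applied gate was T(q0).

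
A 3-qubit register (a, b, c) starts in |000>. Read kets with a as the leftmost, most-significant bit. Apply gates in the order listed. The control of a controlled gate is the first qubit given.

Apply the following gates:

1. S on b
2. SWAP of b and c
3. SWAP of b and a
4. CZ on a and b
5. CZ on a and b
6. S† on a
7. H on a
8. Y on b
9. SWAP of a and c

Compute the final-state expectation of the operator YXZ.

The expectation value of YXZ is 0.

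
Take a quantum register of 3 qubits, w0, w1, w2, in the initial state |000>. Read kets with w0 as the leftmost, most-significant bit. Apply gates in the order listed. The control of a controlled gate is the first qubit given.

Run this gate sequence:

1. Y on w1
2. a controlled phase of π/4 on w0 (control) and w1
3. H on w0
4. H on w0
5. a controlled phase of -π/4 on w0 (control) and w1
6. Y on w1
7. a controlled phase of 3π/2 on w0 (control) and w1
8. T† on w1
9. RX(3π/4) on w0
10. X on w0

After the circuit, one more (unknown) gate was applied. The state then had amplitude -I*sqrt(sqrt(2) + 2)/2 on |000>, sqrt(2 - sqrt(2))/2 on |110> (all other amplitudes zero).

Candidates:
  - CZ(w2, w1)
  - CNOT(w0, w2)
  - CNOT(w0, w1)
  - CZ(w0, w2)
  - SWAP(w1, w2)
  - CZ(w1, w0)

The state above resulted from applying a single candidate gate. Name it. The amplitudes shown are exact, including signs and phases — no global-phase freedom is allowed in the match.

The unique candidate consistent with the amplitudes is CNOT(w0, w1). Key observation: gates 1-6 undo each other exactly, leaving only the rest of the circuit to track.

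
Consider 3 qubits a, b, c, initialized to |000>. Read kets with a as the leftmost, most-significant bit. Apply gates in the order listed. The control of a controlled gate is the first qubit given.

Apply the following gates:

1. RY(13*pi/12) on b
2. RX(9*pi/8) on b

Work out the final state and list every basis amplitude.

The final amplitudes are -sqrt(3)*sqrt(1/2 - sqrt(2)/4)*cos(7*pi/16)/2 + sqrt(sqrt(2)/4 + 1/2)*cos(7*pi/16)/2 - sqrt(3)*I*sqrt(sqrt(2)/4 + 1/2)*sin(7*pi/16)/2 - I*sqrt(1/2 - sqrt(2)/4)*sin(7*pi/16)/2 on |000>, -sqrt(3)*sqrt(sqrt(2)/4 + 1/2)*cos(7*pi/16)/2 - sqrt(1/2 - sqrt(2)/4)*cos(7*pi/16)/2 - sqrt(3)*I*sqrt(1/2 - sqrt(2)/4)*sin(7*pi/16)/2 + I*sqrt(sqrt(2)/4 + 1/2)*sin(7*pi/16)/2 on |010>, and 0 on every other basis state.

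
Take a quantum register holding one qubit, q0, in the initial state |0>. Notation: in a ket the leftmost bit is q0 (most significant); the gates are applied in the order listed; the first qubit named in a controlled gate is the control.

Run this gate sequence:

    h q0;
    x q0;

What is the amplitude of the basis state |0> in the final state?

|0> carries amplitude sqrt(2)/2 in the final state.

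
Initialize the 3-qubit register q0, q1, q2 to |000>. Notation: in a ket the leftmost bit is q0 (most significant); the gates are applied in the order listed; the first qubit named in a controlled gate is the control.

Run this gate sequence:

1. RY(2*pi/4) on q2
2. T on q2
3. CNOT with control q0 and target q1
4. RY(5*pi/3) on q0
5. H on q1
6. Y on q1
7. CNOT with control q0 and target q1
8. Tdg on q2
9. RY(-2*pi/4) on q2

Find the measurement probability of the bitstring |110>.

The probability of measuring |110> is 1/8.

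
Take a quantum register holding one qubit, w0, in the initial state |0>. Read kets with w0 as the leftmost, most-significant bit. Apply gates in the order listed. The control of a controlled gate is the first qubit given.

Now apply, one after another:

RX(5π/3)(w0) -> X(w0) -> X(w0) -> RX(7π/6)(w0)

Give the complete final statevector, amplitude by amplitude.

After the circuit, the state carries amplitude -sqrt(6)/4 + sqrt(2)/4 on |0>, I*(sqrt(2) + sqrt(6))/4 on |1>. Key observation: gates 2-3 undo each other exactly, leaving only the rest of the circuit to track.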